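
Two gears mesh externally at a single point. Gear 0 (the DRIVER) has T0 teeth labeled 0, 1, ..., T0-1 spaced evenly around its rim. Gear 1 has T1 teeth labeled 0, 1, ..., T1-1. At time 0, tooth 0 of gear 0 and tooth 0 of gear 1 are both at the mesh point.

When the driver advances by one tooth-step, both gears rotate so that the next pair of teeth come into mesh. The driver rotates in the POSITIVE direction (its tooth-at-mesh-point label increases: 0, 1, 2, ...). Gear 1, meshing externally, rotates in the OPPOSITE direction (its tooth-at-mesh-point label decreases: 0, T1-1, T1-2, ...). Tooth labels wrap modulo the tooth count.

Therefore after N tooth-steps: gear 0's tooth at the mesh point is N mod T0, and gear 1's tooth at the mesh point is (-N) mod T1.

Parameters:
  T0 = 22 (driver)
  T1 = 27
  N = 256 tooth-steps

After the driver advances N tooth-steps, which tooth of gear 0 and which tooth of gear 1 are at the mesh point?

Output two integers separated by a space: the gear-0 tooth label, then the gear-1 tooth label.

Answer: 14 14

Derivation:
Gear 0 (driver, T0=22): tooth at mesh = N mod T0
  256 = 11 * 22 + 14, so 256 mod 22 = 14
  gear 0 tooth = 14
Gear 1 (driven, T1=27): tooth at mesh = (-N) mod T1
  256 = 9 * 27 + 13, so 256 mod 27 = 13
  (-256) mod 27 = (-13) mod 27 = 27 - 13 = 14
Mesh after 256 steps: gear-0 tooth 14 meets gear-1 tooth 14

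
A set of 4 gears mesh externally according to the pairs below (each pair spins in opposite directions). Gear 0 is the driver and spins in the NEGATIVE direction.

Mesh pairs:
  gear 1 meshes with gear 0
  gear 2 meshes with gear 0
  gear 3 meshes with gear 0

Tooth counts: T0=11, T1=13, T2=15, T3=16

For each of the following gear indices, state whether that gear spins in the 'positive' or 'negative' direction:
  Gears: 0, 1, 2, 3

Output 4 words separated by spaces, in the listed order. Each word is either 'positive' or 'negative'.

Answer: negative positive positive positive

Derivation:
Gear 0 (driver): negative (depth 0)
  gear 1: meshes with gear 0 -> depth 1 -> positive (opposite of gear 0)
  gear 2: meshes with gear 0 -> depth 1 -> positive (opposite of gear 0)
  gear 3: meshes with gear 0 -> depth 1 -> positive (opposite of gear 0)
Queried indices 0, 1, 2, 3 -> negative, positive, positive, positive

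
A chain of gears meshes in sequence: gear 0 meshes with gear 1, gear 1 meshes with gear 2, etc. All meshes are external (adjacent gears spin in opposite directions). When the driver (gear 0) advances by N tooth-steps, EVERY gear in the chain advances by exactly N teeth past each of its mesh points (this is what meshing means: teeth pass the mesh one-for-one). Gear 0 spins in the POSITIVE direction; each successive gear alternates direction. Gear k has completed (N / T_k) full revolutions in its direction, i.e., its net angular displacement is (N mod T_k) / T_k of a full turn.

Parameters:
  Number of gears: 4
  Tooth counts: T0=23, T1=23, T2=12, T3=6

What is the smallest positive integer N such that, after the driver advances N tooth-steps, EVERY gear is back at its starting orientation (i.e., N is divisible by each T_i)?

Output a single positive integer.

Gear k returns to start when N is a multiple of T_k.
All gears at start simultaneously when N is a common multiple of [23, 23, 12, 6]; the smallest such N is lcm(23, 23, 12, 6).
Start: lcm = T0 = 23
Fold in T1=23: gcd(23, 23) = 23; lcm(23, 23) = 23 * 23 / 23 = 529 / 23 = 23
Fold in T2=12: gcd(23, 12) = 1; lcm(23, 12) = 23 * 12 / 1 = 276 / 1 = 276
Fold in T3=6: gcd(276, 6) = 6; lcm(276, 6) = 276 * 6 / 6 = 1656 / 6 = 276
Full cycle length = 276

Answer: 276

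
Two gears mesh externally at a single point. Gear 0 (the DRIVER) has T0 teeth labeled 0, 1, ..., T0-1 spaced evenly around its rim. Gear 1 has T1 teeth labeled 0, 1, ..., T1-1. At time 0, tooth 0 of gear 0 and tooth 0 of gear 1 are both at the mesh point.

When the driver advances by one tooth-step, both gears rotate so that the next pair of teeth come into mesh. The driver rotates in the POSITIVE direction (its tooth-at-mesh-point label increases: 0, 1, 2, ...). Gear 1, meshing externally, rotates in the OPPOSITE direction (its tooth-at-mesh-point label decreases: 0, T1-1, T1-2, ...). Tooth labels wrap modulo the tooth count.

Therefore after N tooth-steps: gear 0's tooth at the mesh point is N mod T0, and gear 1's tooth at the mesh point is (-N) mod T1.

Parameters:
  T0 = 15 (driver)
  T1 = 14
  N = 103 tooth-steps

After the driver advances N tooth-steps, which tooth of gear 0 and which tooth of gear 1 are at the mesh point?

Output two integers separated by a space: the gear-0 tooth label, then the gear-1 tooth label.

Gear 0 (driver, T0=15): tooth at mesh = N mod T0
  103 = 6 * 15 + 13, so 103 mod 15 = 13
  gear 0 tooth = 13
Gear 1 (driven, T1=14): tooth at mesh = (-N) mod T1
  103 = 7 * 14 + 5, so 103 mod 14 = 5
  (-103) mod 14 = (-5) mod 14 = 14 - 5 = 9
Mesh after 103 steps: gear-0 tooth 13 meets gear-1 tooth 9

Answer: 13 9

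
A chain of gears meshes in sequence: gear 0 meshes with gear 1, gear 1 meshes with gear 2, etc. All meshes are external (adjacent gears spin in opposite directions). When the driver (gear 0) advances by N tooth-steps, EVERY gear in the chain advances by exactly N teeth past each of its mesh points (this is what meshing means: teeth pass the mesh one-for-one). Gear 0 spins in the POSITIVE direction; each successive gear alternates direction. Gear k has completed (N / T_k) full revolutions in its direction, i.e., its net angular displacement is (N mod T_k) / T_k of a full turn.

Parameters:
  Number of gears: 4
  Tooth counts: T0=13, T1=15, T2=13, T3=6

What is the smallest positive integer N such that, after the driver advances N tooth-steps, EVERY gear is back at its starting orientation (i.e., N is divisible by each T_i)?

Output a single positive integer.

Gear k returns to start when N is a multiple of T_k.
All gears at start simultaneously when N is a common multiple of [13, 15, 13, 6]; the smallest such N is lcm(13, 15, 13, 6).
Start: lcm = T0 = 13
Fold in T1=15: gcd(13, 15) = 1; lcm(13, 15) = 13 * 15 / 1 = 195 / 1 = 195
Fold in T2=13: gcd(195, 13) = 13; lcm(195, 13) = 195 * 13 / 13 = 2535 / 13 = 195
Fold in T3=6: gcd(195, 6) = 3; lcm(195, 6) = 195 * 6 / 3 = 1170 / 3 = 390
Full cycle length = 390

Answer: 390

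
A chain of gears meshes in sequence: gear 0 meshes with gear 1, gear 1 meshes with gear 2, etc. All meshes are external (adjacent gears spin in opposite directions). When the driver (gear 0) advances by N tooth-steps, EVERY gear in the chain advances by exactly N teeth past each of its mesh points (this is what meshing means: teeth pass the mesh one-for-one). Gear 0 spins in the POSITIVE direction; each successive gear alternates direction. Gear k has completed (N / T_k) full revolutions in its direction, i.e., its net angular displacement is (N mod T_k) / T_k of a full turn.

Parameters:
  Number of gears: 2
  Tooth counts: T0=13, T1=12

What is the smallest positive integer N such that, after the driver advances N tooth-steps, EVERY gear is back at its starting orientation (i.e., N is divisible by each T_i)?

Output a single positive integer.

Gear k returns to start when N is a multiple of T_k.
All gears at start simultaneously when N is a common multiple of [13, 12]; the smallest such N is lcm(13, 12).
Start: lcm = T0 = 13
Fold in T1=12: gcd(13, 12) = 1; lcm(13, 12) = 13 * 12 / 1 = 156 / 1 = 156
Full cycle length = 156

Answer: 156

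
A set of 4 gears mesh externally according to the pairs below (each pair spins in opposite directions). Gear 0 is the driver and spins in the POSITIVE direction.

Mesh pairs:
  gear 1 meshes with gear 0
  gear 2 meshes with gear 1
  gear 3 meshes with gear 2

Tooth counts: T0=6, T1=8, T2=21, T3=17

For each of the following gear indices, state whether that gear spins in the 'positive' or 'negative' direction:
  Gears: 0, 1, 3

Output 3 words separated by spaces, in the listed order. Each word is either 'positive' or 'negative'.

Gear 0 (driver): positive (depth 0)
  gear 1: meshes with gear 0 -> depth 1 -> negative (opposite of gear 0)
  gear 2: meshes with gear 1 -> depth 2 -> positive (opposite of gear 1)
  gear 3: meshes with gear 2 -> depth 3 -> negative (opposite of gear 2)
Queried indices 0, 1, 3 -> positive, negative, negative

Answer: positive negative negative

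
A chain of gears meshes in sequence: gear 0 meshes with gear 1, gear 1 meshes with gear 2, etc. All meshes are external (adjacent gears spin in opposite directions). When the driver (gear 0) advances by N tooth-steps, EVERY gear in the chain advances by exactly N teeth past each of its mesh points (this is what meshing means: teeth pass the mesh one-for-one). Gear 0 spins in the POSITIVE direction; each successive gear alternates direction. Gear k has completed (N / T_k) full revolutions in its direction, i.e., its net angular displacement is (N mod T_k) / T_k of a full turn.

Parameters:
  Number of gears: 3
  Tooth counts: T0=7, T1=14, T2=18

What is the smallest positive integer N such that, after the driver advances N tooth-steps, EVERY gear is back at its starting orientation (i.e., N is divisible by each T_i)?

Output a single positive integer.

Answer: 126

Derivation:
Gear k returns to start when N is a multiple of T_k.
All gears at start simultaneously when N is a common multiple of [7, 14, 18]; the smallest such N is lcm(7, 14, 18).
Start: lcm = T0 = 7
Fold in T1=14: gcd(7, 14) = 7; lcm(7, 14) = 7 * 14 / 7 = 98 / 7 = 14
Fold in T2=18: gcd(14, 18) = 2; lcm(14, 18) = 14 * 18 / 2 = 252 / 2 = 126
Full cycle length = 126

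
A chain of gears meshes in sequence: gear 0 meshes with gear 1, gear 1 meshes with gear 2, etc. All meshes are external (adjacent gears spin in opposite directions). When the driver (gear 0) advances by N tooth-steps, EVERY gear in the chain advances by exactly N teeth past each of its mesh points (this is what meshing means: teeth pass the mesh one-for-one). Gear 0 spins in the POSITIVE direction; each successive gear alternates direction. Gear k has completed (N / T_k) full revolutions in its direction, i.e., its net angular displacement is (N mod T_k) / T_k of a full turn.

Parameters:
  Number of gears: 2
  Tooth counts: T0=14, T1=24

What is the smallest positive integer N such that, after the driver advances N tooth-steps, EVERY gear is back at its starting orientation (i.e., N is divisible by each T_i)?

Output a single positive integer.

Answer: 168

Derivation:
Gear k returns to start when N is a multiple of T_k.
All gears at start simultaneously when N is a common multiple of [14, 24]; the smallest such N is lcm(14, 24).
Start: lcm = T0 = 14
Fold in T1=24: gcd(14, 24) = 2; lcm(14, 24) = 14 * 24 / 2 = 336 / 2 = 168
Full cycle length = 168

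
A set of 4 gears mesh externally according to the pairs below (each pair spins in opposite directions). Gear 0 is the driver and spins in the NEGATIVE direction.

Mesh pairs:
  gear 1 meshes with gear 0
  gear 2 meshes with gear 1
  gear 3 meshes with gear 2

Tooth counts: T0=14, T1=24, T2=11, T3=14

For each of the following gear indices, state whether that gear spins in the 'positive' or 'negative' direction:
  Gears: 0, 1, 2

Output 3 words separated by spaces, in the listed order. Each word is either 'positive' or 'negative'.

Gear 0 (driver): negative (depth 0)
  gear 1: meshes with gear 0 -> depth 1 -> positive (opposite of gear 0)
  gear 2: meshes with gear 1 -> depth 2 -> negative (opposite of gear 1)
  gear 3: meshes with gear 2 -> depth 3 -> positive (opposite of gear 2)
Queried indices 0, 1, 2 -> negative, positive, negative

Answer: negative positive negative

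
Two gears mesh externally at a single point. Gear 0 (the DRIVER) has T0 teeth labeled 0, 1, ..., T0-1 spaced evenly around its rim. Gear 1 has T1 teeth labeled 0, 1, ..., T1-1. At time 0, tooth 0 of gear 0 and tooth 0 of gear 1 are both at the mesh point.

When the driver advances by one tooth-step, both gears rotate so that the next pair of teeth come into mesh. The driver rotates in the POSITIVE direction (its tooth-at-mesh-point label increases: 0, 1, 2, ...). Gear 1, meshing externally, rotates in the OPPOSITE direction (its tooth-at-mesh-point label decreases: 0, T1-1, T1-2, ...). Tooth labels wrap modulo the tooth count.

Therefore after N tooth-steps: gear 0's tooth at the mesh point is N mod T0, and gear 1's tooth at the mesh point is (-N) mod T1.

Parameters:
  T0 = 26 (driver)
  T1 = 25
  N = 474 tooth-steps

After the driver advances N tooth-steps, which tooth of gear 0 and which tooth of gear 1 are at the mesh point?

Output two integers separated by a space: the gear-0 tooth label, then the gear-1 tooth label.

Gear 0 (driver, T0=26): tooth at mesh = N mod T0
  474 = 18 * 26 + 6, so 474 mod 26 = 6
  gear 0 tooth = 6
Gear 1 (driven, T1=25): tooth at mesh = (-N) mod T1
  474 = 18 * 25 + 24, so 474 mod 25 = 24
  (-474) mod 25 = (-24) mod 25 = 25 - 24 = 1
Mesh after 474 steps: gear-0 tooth 6 meets gear-1 tooth 1

Answer: 6 1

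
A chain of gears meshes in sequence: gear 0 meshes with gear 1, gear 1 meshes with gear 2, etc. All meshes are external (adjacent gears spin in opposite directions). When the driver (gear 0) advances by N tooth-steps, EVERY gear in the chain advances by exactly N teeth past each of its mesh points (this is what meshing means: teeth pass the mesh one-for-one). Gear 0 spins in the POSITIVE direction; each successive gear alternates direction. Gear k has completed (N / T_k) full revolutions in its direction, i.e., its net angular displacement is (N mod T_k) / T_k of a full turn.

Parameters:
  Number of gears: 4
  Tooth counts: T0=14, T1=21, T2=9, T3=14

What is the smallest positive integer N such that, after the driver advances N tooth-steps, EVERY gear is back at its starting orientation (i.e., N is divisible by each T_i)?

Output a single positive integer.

Answer: 126

Derivation:
Gear k returns to start when N is a multiple of T_k.
All gears at start simultaneously when N is a common multiple of [14, 21, 9, 14]; the smallest such N is lcm(14, 21, 9, 14).
Start: lcm = T0 = 14
Fold in T1=21: gcd(14, 21) = 7; lcm(14, 21) = 14 * 21 / 7 = 294 / 7 = 42
Fold in T2=9: gcd(42, 9) = 3; lcm(42, 9) = 42 * 9 / 3 = 378 / 3 = 126
Fold in T3=14: gcd(126, 14) = 14; lcm(126, 14) = 126 * 14 / 14 = 1764 / 14 = 126
Full cycle length = 126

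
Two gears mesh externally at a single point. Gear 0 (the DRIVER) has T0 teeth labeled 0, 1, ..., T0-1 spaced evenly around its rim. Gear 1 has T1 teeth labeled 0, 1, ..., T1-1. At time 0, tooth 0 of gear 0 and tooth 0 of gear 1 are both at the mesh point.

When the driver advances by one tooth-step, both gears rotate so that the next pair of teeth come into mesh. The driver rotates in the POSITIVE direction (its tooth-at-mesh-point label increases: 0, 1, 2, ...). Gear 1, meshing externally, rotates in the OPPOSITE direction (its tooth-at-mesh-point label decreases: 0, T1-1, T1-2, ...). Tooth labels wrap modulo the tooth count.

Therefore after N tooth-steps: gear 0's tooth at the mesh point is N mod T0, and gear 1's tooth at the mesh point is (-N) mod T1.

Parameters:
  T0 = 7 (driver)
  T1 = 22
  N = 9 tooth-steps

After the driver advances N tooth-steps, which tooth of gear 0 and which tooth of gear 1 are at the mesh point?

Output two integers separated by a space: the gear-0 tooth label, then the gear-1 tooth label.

Gear 0 (driver, T0=7): tooth at mesh = N mod T0
  9 = 1 * 7 + 2, so 9 mod 7 = 2
  gear 0 tooth = 2
Gear 1 (driven, T1=22): tooth at mesh = (-N) mod T1
  9 = 0 * 22 + 9, so 9 mod 22 = 9
  (-9) mod 22 = (-9) mod 22 = 22 - 9 = 13
Mesh after 9 steps: gear-0 tooth 2 meets gear-1 tooth 13

Answer: 2 13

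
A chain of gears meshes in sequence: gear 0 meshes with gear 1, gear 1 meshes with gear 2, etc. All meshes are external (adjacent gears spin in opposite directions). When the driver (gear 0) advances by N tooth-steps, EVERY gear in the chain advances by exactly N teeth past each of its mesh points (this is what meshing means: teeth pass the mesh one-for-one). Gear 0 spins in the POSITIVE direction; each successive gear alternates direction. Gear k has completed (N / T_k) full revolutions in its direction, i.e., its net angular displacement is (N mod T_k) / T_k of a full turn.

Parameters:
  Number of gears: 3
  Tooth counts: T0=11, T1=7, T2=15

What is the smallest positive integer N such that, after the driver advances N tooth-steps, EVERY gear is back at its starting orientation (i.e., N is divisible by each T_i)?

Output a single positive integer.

Answer: 1155

Derivation:
Gear k returns to start when N is a multiple of T_k.
All gears at start simultaneously when N is a common multiple of [11, 7, 15]; the smallest such N is lcm(11, 7, 15).
Start: lcm = T0 = 11
Fold in T1=7: gcd(11, 7) = 1; lcm(11, 7) = 11 * 7 / 1 = 77 / 1 = 77
Fold in T2=15: gcd(77, 15) = 1; lcm(77, 15) = 77 * 15 / 1 = 1155 / 1 = 1155
Full cycle length = 1155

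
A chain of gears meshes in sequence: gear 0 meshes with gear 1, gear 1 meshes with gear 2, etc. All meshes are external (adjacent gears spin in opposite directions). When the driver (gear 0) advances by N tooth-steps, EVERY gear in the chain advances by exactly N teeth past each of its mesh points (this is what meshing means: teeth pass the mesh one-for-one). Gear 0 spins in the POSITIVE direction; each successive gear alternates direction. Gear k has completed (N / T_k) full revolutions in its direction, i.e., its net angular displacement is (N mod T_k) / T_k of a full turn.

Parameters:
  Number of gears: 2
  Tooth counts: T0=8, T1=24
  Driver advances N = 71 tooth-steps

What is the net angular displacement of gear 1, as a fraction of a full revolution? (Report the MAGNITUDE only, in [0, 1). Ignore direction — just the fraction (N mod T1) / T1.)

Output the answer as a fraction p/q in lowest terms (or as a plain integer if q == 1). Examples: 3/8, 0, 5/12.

Answer: 23/24

Derivation:
Chain of 2 gears, tooth counts: [8, 24]
  gear 0: T0=8, direction=positive, advance = 71 mod 8 = 7 teeth = 7/8 turn
  gear 1: T1=24, direction=negative, advance = 71 mod 24 = 23 teeth = 23/24 turn
Gear 1: 71 mod 24 = 23
Fraction = 23 / 24 = 23/24 (gcd(23,24)=1) = 23/24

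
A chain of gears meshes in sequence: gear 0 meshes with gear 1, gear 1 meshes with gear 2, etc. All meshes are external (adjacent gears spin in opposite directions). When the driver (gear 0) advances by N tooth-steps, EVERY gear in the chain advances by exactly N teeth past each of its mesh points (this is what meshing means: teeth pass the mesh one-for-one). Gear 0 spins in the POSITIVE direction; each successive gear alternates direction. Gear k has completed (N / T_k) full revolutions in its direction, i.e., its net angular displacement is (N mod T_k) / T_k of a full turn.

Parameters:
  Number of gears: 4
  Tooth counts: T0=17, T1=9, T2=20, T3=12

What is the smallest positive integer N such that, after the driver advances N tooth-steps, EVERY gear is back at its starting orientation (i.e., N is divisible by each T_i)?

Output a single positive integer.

Answer: 3060

Derivation:
Gear k returns to start when N is a multiple of T_k.
All gears at start simultaneously when N is a common multiple of [17, 9, 20, 12]; the smallest such N is lcm(17, 9, 20, 12).
Start: lcm = T0 = 17
Fold in T1=9: gcd(17, 9) = 1; lcm(17, 9) = 17 * 9 / 1 = 153 / 1 = 153
Fold in T2=20: gcd(153, 20) = 1; lcm(153, 20) = 153 * 20 / 1 = 3060 / 1 = 3060
Fold in T3=12: gcd(3060, 12) = 12; lcm(3060, 12) = 3060 * 12 / 12 = 36720 / 12 = 3060
Full cycle length = 3060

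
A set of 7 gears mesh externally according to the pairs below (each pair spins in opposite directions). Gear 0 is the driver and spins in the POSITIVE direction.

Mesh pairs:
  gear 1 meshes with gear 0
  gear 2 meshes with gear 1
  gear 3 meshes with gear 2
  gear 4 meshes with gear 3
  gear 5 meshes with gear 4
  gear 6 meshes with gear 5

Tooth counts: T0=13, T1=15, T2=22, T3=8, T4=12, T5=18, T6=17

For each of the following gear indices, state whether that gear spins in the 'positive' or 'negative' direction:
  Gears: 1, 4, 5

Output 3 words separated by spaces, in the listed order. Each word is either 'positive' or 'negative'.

Gear 0 (driver): positive (depth 0)
  gear 1: meshes with gear 0 -> depth 1 -> negative (opposite of gear 0)
  gear 2: meshes with gear 1 -> depth 2 -> positive (opposite of gear 1)
  gear 3: meshes with gear 2 -> depth 3 -> negative (opposite of gear 2)
  gear 4: meshes with gear 3 -> depth 4 -> positive (opposite of gear 3)
  gear 5: meshes with gear 4 -> depth 5 -> negative (opposite of gear 4)
  gear 6: meshes with gear 5 -> depth 6 -> positive (opposite of gear 5)
Queried indices 1, 4, 5 -> negative, positive, negative

Answer: negative positive negative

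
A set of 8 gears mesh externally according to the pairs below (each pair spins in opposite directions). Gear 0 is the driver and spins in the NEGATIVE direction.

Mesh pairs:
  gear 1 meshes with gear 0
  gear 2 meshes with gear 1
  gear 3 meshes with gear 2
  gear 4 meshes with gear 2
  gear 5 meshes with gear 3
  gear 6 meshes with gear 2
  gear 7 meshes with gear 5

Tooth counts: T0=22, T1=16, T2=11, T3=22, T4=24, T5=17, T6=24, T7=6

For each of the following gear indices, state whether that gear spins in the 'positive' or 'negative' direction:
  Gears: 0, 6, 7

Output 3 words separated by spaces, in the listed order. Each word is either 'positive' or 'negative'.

Answer: negative positive positive

Derivation:
Gear 0 (driver): negative (depth 0)
  gear 1: meshes with gear 0 -> depth 1 -> positive (opposite of gear 0)
  gear 2: meshes with gear 1 -> depth 2 -> negative (opposite of gear 1)
  gear 3: meshes with gear 2 -> depth 3 -> positive (opposite of gear 2)
  gear 4: meshes with gear 2 -> depth 3 -> positive (opposite of gear 2)
  gear 5: meshes with gear 3 -> depth 4 -> negative (opposite of gear 3)
  gear 6: meshes with gear 2 -> depth 3 -> positive (opposite of gear 2)
  gear 7: meshes with gear 5 -> depth 5 -> positive (opposite of gear 5)
Queried indices 0, 6, 7 -> negative, positive, positive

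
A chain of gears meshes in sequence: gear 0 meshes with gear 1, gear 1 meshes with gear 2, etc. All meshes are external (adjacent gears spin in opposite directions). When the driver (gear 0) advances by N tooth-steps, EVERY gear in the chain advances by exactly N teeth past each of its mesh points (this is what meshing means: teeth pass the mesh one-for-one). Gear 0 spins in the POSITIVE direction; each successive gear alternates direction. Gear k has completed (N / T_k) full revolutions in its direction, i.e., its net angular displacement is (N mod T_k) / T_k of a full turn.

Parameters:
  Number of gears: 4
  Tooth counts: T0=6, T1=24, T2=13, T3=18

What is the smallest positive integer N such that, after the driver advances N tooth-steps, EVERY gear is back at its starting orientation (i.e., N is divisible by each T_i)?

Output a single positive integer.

Gear k returns to start when N is a multiple of T_k.
All gears at start simultaneously when N is a common multiple of [6, 24, 13, 18]; the smallest such N is lcm(6, 24, 13, 18).
Start: lcm = T0 = 6
Fold in T1=24: gcd(6, 24) = 6; lcm(6, 24) = 6 * 24 / 6 = 144 / 6 = 24
Fold in T2=13: gcd(24, 13) = 1; lcm(24, 13) = 24 * 13 / 1 = 312 / 1 = 312
Fold in T3=18: gcd(312, 18) = 6; lcm(312, 18) = 312 * 18 / 6 = 5616 / 6 = 936
Full cycle length = 936

Answer: 936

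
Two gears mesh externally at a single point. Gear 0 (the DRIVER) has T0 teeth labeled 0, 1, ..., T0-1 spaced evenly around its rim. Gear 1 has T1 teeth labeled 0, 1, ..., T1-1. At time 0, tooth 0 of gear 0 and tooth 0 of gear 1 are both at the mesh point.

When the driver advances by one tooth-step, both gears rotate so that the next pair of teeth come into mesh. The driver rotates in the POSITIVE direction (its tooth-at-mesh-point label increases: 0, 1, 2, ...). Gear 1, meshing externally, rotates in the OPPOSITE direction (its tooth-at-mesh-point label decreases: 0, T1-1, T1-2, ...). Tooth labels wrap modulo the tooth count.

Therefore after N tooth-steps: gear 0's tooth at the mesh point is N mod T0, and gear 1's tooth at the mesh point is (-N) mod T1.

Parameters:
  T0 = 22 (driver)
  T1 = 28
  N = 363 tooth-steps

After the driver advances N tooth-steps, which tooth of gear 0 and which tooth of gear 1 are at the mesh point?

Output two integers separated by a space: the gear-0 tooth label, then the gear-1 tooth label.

Answer: 11 1

Derivation:
Gear 0 (driver, T0=22): tooth at mesh = N mod T0
  363 = 16 * 22 + 11, so 363 mod 22 = 11
  gear 0 tooth = 11
Gear 1 (driven, T1=28): tooth at mesh = (-N) mod T1
  363 = 12 * 28 + 27, so 363 mod 28 = 27
  (-363) mod 28 = (-27) mod 28 = 28 - 27 = 1
Mesh after 363 steps: gear-0 tooth 11 meets gear-1 tooth 1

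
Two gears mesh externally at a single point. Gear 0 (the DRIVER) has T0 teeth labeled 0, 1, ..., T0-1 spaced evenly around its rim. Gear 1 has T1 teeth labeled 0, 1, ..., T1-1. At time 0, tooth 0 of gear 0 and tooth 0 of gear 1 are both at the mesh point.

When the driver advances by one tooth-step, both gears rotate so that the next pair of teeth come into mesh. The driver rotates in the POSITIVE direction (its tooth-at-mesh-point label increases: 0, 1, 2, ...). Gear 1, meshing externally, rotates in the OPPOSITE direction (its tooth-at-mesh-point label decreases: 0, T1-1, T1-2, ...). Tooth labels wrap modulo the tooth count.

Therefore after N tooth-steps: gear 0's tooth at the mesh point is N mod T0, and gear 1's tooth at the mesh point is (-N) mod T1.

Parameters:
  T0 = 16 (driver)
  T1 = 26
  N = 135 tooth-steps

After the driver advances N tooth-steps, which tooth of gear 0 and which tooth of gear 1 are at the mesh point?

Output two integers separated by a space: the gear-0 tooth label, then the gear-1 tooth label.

Answer: 7 21

Derivation:
Gear 0 (driver, T0=16): tooth at mesh = N mod T0
  135 = 8 * 16 + 7, so 135 mod 16 = 7
  gear 0 tooth = 7
Gear 1 (driven, T1=26): tooth at mesh = (-N) mod T1
  135 = 5 * 26 + 5, so 135 mod 26 = 5
  (-135) mod 26 = (-5) mod 26 = 26 - 5 = 21
Mesh after 135 steps: gear-0 tooth 7 meets gear-1 tooth 21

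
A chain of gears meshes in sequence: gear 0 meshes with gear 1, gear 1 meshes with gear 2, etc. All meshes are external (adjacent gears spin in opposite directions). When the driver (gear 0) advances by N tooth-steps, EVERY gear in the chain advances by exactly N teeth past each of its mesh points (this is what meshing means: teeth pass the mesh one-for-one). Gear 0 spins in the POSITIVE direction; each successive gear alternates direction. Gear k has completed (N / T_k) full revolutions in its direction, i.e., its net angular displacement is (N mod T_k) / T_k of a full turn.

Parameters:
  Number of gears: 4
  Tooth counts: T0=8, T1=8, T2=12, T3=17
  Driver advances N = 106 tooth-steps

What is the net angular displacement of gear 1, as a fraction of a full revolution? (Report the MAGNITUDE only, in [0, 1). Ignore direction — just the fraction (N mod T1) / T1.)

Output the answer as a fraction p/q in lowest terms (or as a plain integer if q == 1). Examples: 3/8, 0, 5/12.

Chain of 4 gears, tooth counts: [8, 8, 12, 17]
  gear 0: T0=8, direction=positive, advance = 106 mod 8 = 2 teeth = 2/8 turn
  gear 1: T1=8, direction=negative, advance = 106 mod 8 = 2 teeth = 2/8 turn
  gear 2: T2=12, direction=positive, advance = 106 mod 12 = 10 teeth = 10/12 turn
  gear 3: T3=17, direction=negative, advance = 106 mod 17 = 4 teeth = 4/17 turn
Gear 1: 106 mod 8 = 2
Fraction = 2 / 8 = 1/4 (gcd(2,8)=2) = 1/4

Answer: 1/4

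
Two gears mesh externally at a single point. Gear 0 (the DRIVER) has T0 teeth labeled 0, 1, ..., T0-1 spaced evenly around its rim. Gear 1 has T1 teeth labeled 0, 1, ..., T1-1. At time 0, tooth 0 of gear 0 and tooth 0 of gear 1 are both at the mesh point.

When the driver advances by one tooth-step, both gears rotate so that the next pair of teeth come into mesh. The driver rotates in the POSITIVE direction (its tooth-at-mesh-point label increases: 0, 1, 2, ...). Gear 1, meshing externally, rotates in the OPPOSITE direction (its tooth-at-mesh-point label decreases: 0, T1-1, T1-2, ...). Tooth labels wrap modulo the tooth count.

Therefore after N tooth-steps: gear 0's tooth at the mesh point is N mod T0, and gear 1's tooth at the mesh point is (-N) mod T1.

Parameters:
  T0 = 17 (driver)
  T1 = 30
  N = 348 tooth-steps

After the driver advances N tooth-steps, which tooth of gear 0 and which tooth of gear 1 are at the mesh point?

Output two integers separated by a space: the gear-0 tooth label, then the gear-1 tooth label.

Answer: 8 12

Derivation:
Gear 0 (driver, T0=17): tooth at mesh = N mod T0
  348 = 20 * 17 + 8, so 348 mod 17 = 8
  gear 0 tooth = 8
Gear 1 (driven, T1=30): tooth at mesh = (-N) mod T1
  348 = 11 * 30 + 18, so 348 mod 30 = 18
  (-348) mod 30 = (-18) mod 30 = 30 - 18 = 12
Mesh after 348 steps: gear-0 tooth 8 meets gear-1 tooth 12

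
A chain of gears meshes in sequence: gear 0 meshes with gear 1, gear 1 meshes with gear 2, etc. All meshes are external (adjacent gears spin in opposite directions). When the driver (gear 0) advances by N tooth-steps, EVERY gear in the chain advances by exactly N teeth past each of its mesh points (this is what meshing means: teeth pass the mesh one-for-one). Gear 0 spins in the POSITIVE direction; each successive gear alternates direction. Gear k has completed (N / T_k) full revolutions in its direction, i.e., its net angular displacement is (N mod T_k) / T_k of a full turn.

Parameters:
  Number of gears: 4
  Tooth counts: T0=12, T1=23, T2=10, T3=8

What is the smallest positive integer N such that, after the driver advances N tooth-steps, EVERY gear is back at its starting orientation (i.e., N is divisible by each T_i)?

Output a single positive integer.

Answer: 2760

Derivation:
Gear k returns to start when N is a multiple of T_k.
All gears at start simultaneously when N is a common multiple of [12, 23, 10, 8]; the smallest such N is lcm(12, 23, 10, 8).
Start: lcm = T0 = 12
Fold in T1=23: gcd(12, 23) = 1; lcm(12, 23) = 12 * 23 / 1 = 276 / 1 = 276
Fold in T2=10: gcd(276, 10) = 2; lcm(276, 10) = 276 * 10 / 2 = 2760 / 2 = 1380
Fold in T3=8: gcd(1380, 8) = 4; lcm(1380, 8) = 1380 * 8 / 4 = 11040 / 4 = 2760
Full cycle length = 2760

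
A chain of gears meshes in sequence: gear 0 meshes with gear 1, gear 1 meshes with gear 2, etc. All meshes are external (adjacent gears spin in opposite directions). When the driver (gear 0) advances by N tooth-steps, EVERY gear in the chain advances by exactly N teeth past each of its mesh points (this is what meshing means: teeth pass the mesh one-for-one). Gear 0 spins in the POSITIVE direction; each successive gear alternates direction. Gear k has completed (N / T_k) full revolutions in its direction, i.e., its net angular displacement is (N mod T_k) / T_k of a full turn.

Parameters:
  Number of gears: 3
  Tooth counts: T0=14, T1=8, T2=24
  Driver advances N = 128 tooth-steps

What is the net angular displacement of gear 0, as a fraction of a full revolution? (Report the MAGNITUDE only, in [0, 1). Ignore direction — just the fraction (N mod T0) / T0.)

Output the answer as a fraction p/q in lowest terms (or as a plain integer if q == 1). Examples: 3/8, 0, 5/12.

Chain of 3 gears, tooth counts: [14, 8, 24]
  gear 0: T0=14, direction=positive, advance = 128 mod 14 = 2 teeth = 2/14 turn
  gear 1: T1=8, direction=negative, advance = 128 mod 8 = 0 teeth = 0/8 turn
  gear 2: T2=24, direction=positive, advance = 128 mod 24 = 8 teeth = 8/24 turn
Gear 0: 128 mod 14 = 2
Fraction = 2 / 14 = 1/7 (gcd(2,14)=2) = 1/7

Answer: 1/7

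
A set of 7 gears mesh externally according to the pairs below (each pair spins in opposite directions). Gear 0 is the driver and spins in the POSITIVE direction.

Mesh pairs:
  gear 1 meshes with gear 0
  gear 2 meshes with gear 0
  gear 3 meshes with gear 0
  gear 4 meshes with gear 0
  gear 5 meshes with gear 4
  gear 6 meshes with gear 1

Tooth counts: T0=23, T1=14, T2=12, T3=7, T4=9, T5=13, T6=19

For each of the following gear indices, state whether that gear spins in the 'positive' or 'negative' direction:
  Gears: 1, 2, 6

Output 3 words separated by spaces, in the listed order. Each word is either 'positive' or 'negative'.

Answer: negative negative positive

Derivation:
Gear 0 (driver): positive (depth 0)
  gear 1: meshes with gear 0 -> depth 1 -> negative (opposite of gear 0)
  gear 2: meshes with gear 0 -> depth 1 -> negative (opposite of gear 0)
  gear 3: meshes with gear 0 -> depth 1 -> negative (opposite of gear 0)
  gear 4: meshes with gear 0 -> depth 1 -> negative (opposite of gear 0)
  gear 5: meshes with gear 4 -> depth 2 -> positive (opposite of gear 4)
  gear 6: meshes with gear 1 -> depth 2 -> positive (opposite of gear 1)
Queried indices 1, 2, 6 -> negative, negative, positive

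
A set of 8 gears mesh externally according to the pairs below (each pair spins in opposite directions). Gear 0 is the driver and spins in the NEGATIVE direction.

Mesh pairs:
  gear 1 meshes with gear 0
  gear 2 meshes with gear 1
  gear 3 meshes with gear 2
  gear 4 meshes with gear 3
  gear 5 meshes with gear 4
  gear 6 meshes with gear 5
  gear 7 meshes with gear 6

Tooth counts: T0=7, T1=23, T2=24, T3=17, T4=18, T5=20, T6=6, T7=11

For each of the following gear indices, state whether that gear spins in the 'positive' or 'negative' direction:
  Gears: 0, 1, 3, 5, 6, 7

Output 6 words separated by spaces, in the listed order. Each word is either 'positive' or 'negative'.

Gear 0 (driver): negative (depth 0)
  gear 1: meshes with gear 0 -> depth 1 -> positive (opposite of gear 0)
  gear 2: meshes with gear 1 -> depth 2 -> negative (opposite of gear 1)
  gear 3: meshes with gear 2 -> depth 3 -> positive (opposite of gear 2)
  gear 4: meshes with gear 3 -> depth 4 -> negative (opposite of gear 3)
  gear 5: meshes with gear 4 -> depth 5 -> positive (opposite of gear 4)
  gear 6: meshes with gear 5 -> depth 6 -> negative (opposite of gear 5)
  gear 7: meshes with gear 6 -> depth 7 -> positive (opposite of gear 6)
Queried indices 0, 1, 3, 5, 6, 7 -> negative, positive, positive, positive, negative, positive

Answer: negative positive positive positive negative positive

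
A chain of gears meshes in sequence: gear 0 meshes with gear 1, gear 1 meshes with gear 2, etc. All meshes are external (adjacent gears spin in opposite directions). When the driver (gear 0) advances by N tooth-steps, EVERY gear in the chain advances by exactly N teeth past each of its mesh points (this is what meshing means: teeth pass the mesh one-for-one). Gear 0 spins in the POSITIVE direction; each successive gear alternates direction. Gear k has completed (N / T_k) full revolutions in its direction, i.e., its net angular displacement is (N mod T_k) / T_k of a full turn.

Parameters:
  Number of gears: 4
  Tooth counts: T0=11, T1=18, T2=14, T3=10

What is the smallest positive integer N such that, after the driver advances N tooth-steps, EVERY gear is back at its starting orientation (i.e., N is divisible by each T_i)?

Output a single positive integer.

Answer: 6930

Derivation:
Gear k returns to start when N is a multiple of T_k.
All gears at start simultaneously when N is a common multiple of [11, 18, 14, 10]; the smallest such N is lcm(11, 18, 14, 10).
Start: lcm = T0 = 11
Fold in T1=18: gcd(11, 18) = 1; lcm(11, 18) = 11 * 18 / 1 = 198 / 1 = 198
Fold in T2=14: gcd(198, 14) = 2; lcm(198, 14) = 198 * 14 / 2 = 2772 / 2 = 1386
Fold in T3=10: gcd(1386, 10) = 2; lcm(1386, 10) = 1386 * 10 / 2 = 13860 / 2 = 6930
Full cycle length = 6930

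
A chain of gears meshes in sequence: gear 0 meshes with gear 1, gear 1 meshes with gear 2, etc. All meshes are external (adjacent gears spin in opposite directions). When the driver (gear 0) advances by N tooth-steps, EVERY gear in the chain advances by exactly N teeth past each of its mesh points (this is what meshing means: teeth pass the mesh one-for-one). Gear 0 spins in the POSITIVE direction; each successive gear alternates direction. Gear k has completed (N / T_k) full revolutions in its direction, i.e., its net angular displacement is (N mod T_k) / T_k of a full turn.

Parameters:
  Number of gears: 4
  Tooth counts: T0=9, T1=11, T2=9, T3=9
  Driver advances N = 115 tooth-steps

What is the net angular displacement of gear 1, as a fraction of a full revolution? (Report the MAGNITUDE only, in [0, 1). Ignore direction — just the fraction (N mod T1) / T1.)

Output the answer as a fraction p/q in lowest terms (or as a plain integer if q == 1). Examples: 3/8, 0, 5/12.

Answer: 5/11

Derivation:
Chain of 4 gears, tooth counts: [9, 11, 9, 9]
  gear 0: T0=9, direction=positive, advance = 115 mod 9 = 7 teeth = 7/9 turn
  gear 1: T1=11, direction=negative, advance = 115 mod 11 = 5 teeth = 5/11 turn
  gear 2: T2=9, direction=positive, advance = 115 mod 9 = 7 teeth = 7/9 turn
  gear 3: T3=9, direction=negative, advance = 115 mod 9 = 7 teeth = 7/9 turn
Gear 1: 115 mod 11 = 5
Fraction = 5 / 11 = 5/11 (gcd(5,11)=1) = 5/11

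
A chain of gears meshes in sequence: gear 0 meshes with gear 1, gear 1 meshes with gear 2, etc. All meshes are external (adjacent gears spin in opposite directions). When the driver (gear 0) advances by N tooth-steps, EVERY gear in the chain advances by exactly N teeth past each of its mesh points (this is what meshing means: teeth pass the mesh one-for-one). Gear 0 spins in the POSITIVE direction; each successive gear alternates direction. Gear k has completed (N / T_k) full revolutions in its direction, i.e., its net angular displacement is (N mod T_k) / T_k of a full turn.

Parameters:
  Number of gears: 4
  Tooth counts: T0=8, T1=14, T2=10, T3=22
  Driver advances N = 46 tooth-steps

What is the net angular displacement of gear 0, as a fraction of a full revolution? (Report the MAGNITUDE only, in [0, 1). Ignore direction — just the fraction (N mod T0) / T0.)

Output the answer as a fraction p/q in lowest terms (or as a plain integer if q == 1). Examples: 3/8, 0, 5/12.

Chain of 4 gears, tooth counts: [8, 14, 10, 22]
  gear 0: T0=8, direction=positive, advance = 46 mod 8 = 6 teeth = 6/8 turn
  gear 1: T1=14, direction=negative, advance = 46 mod 14 = 4 teeth = 4/14 turn
  gear 2: T2=10, direction=positive, advance = 46 mod 10 = 6 teeth = 6/10 turn
  gear 3: T3=22, direction=negative, advance = 46 mod 22 = 2 teeth = 2/22 turn
Gear 0: 46 mod 8 = 6
Fraction = 6 / 8 = 3/4 (gcd(6,8)=2) = 3/4

Answer: 3/4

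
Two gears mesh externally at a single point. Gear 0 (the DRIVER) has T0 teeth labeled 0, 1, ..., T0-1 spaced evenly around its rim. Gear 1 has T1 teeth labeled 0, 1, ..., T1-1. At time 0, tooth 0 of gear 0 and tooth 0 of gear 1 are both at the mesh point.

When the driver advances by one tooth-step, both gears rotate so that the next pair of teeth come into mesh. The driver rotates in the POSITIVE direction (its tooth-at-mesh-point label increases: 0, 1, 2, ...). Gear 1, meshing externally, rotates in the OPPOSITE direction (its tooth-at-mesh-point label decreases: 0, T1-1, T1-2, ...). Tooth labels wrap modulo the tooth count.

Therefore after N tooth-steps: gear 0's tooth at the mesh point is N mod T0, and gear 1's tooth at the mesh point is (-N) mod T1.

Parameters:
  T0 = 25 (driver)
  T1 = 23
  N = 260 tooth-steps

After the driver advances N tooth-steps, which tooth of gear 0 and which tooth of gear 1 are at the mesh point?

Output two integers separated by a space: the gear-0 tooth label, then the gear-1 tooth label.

Gear 0 (driver, T0=25): tooth at mesh = N mod T0
  260 = 10 * 25 + 10, so 260 mod 25 = 10
  gear 0 tooth = 10
Gear 1 (driven, T1=23): tooth at mesh = (-N) mod T1
  260 = 11 * 23 + 7, so 260 mod 23 = 7
  (-260) mod 23 = (-7) mod 23 = 23 - 7 = 16
Mesh after 260 steps: gear-0 tooth 10 meets gear-1 tooth 16

Answer: 10 16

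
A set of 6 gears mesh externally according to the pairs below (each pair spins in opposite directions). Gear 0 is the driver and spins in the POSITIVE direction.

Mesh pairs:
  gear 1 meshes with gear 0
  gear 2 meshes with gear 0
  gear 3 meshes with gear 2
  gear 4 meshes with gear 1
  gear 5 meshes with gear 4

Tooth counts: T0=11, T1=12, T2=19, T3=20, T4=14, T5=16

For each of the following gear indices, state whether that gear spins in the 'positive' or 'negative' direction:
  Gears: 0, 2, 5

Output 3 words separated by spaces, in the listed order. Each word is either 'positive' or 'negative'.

Answer: positive negative negative

Derivation:
Gear 0 (driver): positive (depth 0)
  gear 1: meshes with gear 0 -> depth 1 -> negative (opposite of gear 0)
  gear 2: meshes with gear 0 -> depth 1 -> negative (opposite of gear 0)
  gear 3: meshes with gear 2 -> depth 2 -> positive (opposite of gear 2)
  gear 4: meshes with gear 1 -> depth 2 -> positive (opposite of gear 1)
  gear 5: meshes with gear 4 -> depth 3 -> negative (opposite of gear 4)
Queried indices 0, 2, 5 -> positive, negative, negative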